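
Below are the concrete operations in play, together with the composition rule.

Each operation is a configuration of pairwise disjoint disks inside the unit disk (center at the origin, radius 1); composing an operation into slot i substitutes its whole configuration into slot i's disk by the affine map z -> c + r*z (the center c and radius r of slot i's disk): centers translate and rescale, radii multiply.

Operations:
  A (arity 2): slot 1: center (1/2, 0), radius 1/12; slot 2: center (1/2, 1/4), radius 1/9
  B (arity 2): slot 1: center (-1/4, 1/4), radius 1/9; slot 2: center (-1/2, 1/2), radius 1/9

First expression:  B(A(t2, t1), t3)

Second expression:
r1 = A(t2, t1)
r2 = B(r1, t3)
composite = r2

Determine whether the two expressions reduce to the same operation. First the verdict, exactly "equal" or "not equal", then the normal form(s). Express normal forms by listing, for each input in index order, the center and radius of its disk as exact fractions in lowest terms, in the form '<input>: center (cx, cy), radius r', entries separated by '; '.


equal — both sides give t1: center (-7/36, 5/18), radius 1/81; t2: center (-7/36, 1/4), radius 1/108; t3: center (-1/2, 1/2), radius 1/9

In normal form, the first expression is t1: center (-7/36, 5/18), radius 1/81; t2: center (-7/36, 1/4), radius 1/108; t3: center (-1/2, 1/2), radius 1/9
In normal form, the second expression is t1: center (-7/36, 5/18), radius 1/81; t2: center (-7/36, 1/4), radius 1/108; t3: center (-1/2, 1/2), radius 1/9
One common form — equal.


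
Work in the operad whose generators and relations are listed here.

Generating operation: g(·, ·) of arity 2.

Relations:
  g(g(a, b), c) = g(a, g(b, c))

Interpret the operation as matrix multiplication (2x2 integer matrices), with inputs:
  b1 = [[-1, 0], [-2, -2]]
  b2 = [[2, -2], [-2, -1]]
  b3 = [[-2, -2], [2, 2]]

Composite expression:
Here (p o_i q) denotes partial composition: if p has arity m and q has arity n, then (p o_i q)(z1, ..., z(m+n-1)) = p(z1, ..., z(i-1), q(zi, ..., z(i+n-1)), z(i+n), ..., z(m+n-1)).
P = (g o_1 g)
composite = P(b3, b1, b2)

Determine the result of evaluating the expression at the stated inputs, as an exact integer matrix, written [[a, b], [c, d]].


[[4, -16], [-4, 16]]


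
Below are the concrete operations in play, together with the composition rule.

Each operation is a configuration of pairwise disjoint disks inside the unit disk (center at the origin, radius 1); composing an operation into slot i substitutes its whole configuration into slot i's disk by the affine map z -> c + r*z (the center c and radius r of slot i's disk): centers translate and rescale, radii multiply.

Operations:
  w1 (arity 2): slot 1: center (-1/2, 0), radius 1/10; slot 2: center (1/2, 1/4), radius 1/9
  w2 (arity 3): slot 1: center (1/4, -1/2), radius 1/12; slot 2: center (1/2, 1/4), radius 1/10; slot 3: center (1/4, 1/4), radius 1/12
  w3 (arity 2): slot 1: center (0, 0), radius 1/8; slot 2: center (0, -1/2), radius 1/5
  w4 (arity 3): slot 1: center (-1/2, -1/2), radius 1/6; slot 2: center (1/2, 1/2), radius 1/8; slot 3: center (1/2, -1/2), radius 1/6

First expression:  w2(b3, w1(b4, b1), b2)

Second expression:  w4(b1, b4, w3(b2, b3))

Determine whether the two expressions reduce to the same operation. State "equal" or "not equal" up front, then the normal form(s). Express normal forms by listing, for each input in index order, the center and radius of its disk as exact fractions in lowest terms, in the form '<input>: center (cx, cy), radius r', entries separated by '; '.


not equal — first b1: center (11/20, 11/40), radius 1/90; b2: center (1/4, 1/4), radius 1/12; b3: center (1/4, -1/2), radius 1/12; b4: center (9/20, 1/4), radius 1/100, second b1: center (-1/2, -1/2), radius 1/6; b2: center (1/2, -1/2), radius 1/48; b3: center (1/2, -7/12), radius 1/30; b4: center (1/2, 1/2), radius 1/8

Normal form of the first expression: b1: center (11/20, 11/40), radius 1/90; b2: center (1/4, 1/4), radius 1/12; b3: center (1/4, -1/2), radius 1/12; b4: center (9/20, 1/4), radius 1/100
Normal form of the second expression: b1: center (-1/2, -1/2), radius 1/6; b2: center (1/2, -1/2), radius 1/48; b3: center (1/2, -7/12), radius 1/30; b4: center (1/2, 1/2), radius 1/8
Distinct normal forms: not equal.


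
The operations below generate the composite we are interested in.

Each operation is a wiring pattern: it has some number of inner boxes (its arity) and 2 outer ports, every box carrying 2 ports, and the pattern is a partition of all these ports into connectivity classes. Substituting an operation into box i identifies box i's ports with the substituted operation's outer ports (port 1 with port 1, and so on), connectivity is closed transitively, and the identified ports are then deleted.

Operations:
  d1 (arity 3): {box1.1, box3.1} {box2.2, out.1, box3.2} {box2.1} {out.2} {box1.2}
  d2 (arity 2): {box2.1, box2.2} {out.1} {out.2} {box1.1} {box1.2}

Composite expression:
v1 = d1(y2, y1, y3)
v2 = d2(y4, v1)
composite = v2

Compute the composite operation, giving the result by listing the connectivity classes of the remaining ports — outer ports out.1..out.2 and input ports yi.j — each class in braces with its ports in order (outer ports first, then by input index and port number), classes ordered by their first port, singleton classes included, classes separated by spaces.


{out.1} {out.2} {y1.1} {y1.2, y3.2} {y2.1, y3.1} {y2.2} {y4.1} {y4.2}

Reachability decides: close wires over d2-identified ports.
through d1, on inputs (y2, y1, y3): {out.1, y1.2, y3.2} {out.2} {y1.1} {y2.1, y3.1} {y2.2} (out.j = stage outer ports)
through d2, on inputs (y4, y2, y1, y3): {out.1} {out.2} {y1.1} {y1.2, y3.2} {y2.1, y3.1} {y2.2} {y4.1} {y4.2} (out.j = stage outer ports)


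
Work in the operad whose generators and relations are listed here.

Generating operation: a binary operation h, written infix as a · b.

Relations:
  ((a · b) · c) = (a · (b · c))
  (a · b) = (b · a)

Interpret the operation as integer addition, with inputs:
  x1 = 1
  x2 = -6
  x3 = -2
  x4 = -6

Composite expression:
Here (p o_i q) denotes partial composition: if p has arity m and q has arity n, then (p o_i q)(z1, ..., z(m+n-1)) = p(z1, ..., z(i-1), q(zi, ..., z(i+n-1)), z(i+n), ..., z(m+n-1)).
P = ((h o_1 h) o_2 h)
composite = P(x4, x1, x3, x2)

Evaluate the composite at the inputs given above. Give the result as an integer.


-13

(x1 · x3) = -1
(x4 · (x1 · x3)) = -7
((x4 · (x1 · x3)) · x2) = -13


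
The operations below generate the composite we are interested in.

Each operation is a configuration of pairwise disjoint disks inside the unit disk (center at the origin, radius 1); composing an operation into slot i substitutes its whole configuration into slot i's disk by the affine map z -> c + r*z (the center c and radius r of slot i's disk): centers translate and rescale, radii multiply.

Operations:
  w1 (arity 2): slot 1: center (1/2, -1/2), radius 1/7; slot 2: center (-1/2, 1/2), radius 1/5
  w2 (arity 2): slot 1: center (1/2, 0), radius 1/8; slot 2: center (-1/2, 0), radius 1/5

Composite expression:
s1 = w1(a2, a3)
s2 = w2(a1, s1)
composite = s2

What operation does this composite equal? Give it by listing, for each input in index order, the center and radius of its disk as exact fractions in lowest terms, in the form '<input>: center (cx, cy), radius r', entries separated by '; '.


Affine substitution under w2: radii multiply and a-centers shift.
tracing a1 down its 1-map path: center (1/2, 0), radius 1/8
tracing a2 down its 2-map path: center (-2/5, -1/10), radius 1/35
tracing a3 down its 2-map path: center (-3/5, 1/10), radius 1/25

a1: center (1/2, 0), radius 1/8; a2: center (-2/5, -1/10), radius 1/35; a3: center (-3/5, 1/10), radius 1/25


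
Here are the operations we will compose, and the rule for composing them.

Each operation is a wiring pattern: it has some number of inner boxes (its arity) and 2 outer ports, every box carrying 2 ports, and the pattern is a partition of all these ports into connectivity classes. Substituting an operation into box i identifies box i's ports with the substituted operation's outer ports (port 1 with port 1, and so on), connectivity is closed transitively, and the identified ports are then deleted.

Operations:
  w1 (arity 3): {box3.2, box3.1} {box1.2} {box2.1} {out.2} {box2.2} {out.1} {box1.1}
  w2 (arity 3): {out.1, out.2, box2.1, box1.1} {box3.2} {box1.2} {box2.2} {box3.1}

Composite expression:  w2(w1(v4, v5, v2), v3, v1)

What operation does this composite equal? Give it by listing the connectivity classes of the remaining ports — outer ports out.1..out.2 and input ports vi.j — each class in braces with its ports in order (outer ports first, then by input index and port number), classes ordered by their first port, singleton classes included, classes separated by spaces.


After gluing at w2, chains via deleted ports link the v-ports.
after w1, the pattern on (v4, v5, v2) reads {out.1} {out.2} {v2.1, v2.2} {v4.1} {v4.2} {v5.1} {v5.2} (out.j = its outer ports)
after w2, the pattern on (v4, v5, v2, v3, v1) reads {out.1, out.2, v3.1} {v1.1} {v1.2} {v2.1, v2.2} {v3.2} {v4.1} {v4.2} {v5.1} {v5.2} (out.j = its outer ports)

{out.1, out.2, v3.1} {v1.1} {v1.2} {v2.1, v2.2} {v3.2} {v4.1} {v4.2} {v5.1} {v5.2}


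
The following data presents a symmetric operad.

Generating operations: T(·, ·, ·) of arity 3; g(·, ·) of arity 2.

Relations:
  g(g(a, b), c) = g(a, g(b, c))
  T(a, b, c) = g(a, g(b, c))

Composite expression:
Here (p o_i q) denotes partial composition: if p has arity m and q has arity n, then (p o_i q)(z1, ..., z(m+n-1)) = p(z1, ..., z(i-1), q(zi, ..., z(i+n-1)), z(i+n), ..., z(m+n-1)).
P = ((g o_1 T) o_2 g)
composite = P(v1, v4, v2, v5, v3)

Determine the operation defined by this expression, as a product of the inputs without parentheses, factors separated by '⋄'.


v1 ⋄ v4 ⋄ v2 ⋄ v5 ⋄ v3

Under associativity of g, the answer is the v's in reading order.
g(v4, v2) unparenthesizes to v4 ⋄ v2
T(v1, g(v4, v2), v5) unparenthesizes to v1 ⋄ v4 ⋄ v2 ⋄ v5
g(T(v1, g(v4, v2), v5), v3) unparenthesizes to v1 ⋄ v4 ⋄ v2 ⋄ v5 ⋄ v3


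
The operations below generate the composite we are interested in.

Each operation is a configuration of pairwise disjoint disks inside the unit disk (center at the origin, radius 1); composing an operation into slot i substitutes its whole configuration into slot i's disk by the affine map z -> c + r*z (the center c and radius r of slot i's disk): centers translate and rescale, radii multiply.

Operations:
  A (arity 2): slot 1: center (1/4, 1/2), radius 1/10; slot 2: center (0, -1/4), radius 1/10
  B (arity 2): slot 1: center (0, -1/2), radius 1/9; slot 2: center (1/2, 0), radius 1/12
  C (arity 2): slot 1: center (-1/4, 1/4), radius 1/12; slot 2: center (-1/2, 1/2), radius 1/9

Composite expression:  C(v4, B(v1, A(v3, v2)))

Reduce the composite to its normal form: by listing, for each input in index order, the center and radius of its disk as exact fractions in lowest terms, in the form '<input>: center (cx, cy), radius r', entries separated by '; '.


v1: center (-1/2, 4/9), radius 1/81; v2: center (-4/9, 215/432), radius 1/1080; v3: center (-191/432, 109/216), radius 1/1080; v4: center (-1/4, 1/4), radius 1/12


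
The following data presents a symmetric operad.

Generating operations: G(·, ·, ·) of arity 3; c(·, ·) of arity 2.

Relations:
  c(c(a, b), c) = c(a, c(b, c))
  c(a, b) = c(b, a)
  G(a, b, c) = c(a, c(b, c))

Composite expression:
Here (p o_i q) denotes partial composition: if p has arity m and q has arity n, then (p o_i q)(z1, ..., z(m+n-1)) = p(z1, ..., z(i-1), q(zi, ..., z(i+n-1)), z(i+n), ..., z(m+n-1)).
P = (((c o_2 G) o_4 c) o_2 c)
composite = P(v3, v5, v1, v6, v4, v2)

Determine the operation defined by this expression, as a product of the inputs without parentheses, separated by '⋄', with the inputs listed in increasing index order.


Key point: c commutes, so take the v-inputs in any fixed order.
c(v5, v1) reduces to v5 ⋄ v1
c(v4, v2) reduces to v4 ⋄ v2
G(c(v5, v1), v6, c(v4, v2)) reduces to v5 ⋄ v1 ⋄ v6 ⋄ v4 ⋄ v2
c(v3, G(c(v5, v1), v6, c(v4, v2))) reduces to v3 ⋄ v5 ⋄ v1 ⋄ v6 ⋄ v4 ⋄ v2
the factors in increasing index order: v1 ⋄ v2 ⋄ v3 ⋄ v4 ⋄ v5 ⋄ v6

v1 ⋄ v2 ⋄ v3 ⋄ v4 ⋄ v5 ⋄ v6


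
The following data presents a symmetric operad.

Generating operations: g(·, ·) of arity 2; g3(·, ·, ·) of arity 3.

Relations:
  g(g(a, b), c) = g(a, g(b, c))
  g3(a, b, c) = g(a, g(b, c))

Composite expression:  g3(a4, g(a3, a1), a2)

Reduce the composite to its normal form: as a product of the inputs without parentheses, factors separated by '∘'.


Associativity of g3 dissolves the nesting; only the a-input order survives.
g(a3, a1) unparenthesizes to a3 ∘ a1
g3(a4, g(a3, a1), a2) unparenthesizes to a4 ∘ a3 ∘ a1 ∘ a2

a4 ∘ a3 ∘ a1 ∘ a2


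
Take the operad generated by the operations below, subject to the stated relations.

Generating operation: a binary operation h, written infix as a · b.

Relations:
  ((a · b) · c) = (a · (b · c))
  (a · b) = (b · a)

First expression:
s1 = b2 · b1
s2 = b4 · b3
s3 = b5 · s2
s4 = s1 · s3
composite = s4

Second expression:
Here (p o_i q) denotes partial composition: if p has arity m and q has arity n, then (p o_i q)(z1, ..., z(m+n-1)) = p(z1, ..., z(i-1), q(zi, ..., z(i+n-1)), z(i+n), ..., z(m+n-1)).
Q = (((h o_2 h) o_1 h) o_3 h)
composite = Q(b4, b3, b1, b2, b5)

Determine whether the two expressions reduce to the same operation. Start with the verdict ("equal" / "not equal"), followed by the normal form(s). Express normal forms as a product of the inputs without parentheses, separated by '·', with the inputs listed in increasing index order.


equal — both sides give b1 · b2 · b3 · b4 · b5

The first expression, normalized: b1 · b2 · b3 · b4 · b5
The second expression, normalized: b1 · b2 · b3 · b4 · b5
The normal forms match — equal.


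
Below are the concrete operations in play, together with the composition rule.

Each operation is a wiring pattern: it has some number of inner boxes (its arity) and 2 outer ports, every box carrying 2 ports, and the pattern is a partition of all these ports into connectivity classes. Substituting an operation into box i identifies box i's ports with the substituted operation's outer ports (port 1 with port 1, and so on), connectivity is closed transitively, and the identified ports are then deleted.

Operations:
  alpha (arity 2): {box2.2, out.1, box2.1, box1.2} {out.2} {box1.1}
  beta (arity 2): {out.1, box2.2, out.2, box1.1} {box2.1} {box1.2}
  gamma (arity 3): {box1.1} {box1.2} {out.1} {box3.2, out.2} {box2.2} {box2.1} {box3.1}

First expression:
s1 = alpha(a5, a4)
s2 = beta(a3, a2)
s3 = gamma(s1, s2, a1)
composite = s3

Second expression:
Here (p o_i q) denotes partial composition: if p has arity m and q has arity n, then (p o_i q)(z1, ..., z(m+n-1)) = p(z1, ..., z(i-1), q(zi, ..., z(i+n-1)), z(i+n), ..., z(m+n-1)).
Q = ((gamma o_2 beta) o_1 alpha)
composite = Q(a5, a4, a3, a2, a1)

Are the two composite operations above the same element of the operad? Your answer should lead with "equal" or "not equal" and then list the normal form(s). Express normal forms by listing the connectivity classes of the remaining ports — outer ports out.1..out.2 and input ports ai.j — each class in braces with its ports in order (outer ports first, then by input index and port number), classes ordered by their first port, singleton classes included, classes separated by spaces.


Reducing the first expression gives {out.1} {out.2, a1.2} {a1.1} {a2.1} {a2.2, a3.1} {a3.2} {a4.1, a4.2, a5.2} {a5.1}
Reducing the second expression gives {out.1} {out.2, a1.2} {a1.1} {a2.1} {a2.2, a3.1} {a3.2} {a4.1, a4.2, a5.2} {a5.1}
One common form — equal.

equal; the common form is {out.1} {out.2, a1.2} {a1.1} {a2.1} {a2.2, a3.1} {a3.2} {a4.1, a4.2, a5.2} {a5.1}


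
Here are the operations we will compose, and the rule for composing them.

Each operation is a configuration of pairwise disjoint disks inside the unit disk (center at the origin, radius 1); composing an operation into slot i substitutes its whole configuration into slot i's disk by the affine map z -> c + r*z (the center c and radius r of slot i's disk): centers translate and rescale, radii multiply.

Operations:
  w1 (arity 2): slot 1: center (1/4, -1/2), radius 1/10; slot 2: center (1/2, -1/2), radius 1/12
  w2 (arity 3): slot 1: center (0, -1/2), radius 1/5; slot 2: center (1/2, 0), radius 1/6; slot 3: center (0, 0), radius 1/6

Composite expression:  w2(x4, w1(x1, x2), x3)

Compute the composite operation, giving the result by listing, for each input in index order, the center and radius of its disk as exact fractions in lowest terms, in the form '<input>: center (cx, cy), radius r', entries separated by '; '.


x1: center (13/24, -1/12), radius 1/60; x2: center (7/12, -1/12), radius 1/72; x3: center (0, 0), radius 1/6; x4: center (0, -1/2), radius 1/5


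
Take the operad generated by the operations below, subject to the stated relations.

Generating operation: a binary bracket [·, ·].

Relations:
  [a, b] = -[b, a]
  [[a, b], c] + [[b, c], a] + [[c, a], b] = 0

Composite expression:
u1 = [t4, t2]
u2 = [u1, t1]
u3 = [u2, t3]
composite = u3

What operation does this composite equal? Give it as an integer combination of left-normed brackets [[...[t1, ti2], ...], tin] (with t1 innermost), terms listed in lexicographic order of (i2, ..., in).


[[[t1, t2], t4], t3] - [[[t1, t4], t2], t3]


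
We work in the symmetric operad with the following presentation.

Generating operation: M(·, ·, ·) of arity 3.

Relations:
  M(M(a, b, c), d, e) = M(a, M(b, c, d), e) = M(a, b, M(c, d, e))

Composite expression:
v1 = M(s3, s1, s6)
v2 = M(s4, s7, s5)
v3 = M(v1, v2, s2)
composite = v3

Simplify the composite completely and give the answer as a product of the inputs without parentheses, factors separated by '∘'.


The M-tree's shape is irrelevant; the s-reading-order decides.
M(s3, s1, s6) spells out as s3 ∘ s1 ∘ s6
M(s4, s7, s5) spells out as s4 ∘ s7 ∘ s5
M(M(s3, s1, s6), M(s4, s7, s5), s2) spells out as s3 ∘ s1 ∘ s6 ∘ s4 ∘ s7 ∘ s5 ∘ s2

s3 ∘ s1 ∘ s6 ∘ s4 ∘ s7 ∘ s5 ∘ s2


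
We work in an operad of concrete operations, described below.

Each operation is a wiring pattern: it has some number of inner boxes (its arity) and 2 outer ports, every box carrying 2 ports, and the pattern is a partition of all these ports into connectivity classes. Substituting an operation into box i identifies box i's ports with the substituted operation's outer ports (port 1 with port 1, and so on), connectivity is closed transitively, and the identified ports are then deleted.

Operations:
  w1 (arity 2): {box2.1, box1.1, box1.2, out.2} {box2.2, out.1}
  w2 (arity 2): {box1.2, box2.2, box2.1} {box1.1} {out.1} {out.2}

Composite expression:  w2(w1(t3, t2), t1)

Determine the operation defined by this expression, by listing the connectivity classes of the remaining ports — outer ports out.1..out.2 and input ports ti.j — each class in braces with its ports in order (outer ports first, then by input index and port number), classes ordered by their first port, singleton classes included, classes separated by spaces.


{out.1} {out.2} {t1.1, t1.2, t2.1, t3.1, t3.2} {t2.2}

Treat the ports identified at w2 as solder joints: merge, then drop.
w1 over (t3, t2) gives {out.1, t2.2} {out.2, t2.1, t3.1, t3.2}, out.j being that stage's outer ports
w2 over (t3, t2, t1) gives {out.1} {out.2} {t1.1, t1.2, t2.1, t3.1, t3.2} {t2.2}, out.j being that stage's outer ports


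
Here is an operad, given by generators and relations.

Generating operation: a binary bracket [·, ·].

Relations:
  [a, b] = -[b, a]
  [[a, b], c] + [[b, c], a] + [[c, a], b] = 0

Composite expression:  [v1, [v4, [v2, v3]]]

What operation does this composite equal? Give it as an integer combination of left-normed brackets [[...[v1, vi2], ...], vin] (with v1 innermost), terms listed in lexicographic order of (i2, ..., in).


Expand each bracket as ab - ba; the v1-initial words give the coefficients.
Composite bracket: [v1, [v4, [v2, v3]]]
Under [a, b] = ab - ba we get 8 signed associative words (2^3 = 8).
The v1-initial words carry the normal form:
  v1v2v3v4 (sign -1) contributes -[[[v1, v2], v3], v4]
  v1v3v2v4 (sign +1) contributes +[[[v1, v3], v2], v4]
  v1v4v2v3 (sign +1) contributes +[[[v1, v4], v2], v3]
  v1v4v3v2 (sign -1) contributes -[[[v1, v4], v3], v2]

-[[[v1, v2], v3], v4] + [[[v1, v3], v2], v4] + [[[v1, v4], v2], v3] - [[[v1, v4], v3], v2]


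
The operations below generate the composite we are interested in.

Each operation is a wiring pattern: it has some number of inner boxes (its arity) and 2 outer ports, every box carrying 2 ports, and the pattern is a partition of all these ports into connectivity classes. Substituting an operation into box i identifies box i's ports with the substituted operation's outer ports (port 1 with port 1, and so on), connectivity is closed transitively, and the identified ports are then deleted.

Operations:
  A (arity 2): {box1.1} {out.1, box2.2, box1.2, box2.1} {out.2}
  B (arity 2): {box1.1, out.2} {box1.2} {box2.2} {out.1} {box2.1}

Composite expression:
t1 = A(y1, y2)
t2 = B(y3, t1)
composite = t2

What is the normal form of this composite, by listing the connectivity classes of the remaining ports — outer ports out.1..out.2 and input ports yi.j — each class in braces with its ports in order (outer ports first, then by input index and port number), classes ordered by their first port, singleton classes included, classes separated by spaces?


{out.1} {out.2, y3.1} {y1.1} {y1.2, y2.1, y2.2} {y3.2}

Treat the ports identified at B as solder joints: merge, then drop.
composing A on (y1, y2), with out.j its own outer ports: {out.1, y1.2, y2.1, y2.2} {out.2} {y1.1}
composing B on (y3, y1, y2), with out.j its own outer ports: {out.1} {out.2, y3.1} {y1.1} {y1.2, y2.1, y2.2} {y3.2}


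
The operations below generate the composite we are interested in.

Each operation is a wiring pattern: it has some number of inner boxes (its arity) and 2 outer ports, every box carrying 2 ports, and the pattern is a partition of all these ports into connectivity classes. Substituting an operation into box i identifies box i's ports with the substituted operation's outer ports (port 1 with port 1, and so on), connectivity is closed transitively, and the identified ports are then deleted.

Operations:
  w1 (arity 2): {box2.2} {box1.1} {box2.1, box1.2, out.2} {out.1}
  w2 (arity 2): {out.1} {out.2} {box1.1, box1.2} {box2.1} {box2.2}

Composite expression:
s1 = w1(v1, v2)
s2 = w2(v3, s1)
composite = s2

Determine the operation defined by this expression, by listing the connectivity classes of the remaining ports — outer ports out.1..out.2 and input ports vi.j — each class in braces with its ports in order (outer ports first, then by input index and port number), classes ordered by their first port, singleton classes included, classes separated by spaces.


{out.1} {out.2} {v1.1} {v1.2, v2.1} {v2.2} {v3.1, v3.2}

Substituting into w2 glues patterns; closure does the rest.
stage w1: inputs (v1, v2), connectivity {out.1} {out.2, v1.2, v2.1} {v1.1} {v2.2}, out.j its boundary
stage w2: inputs (v3, v1, v2), connectivity {out.1} {out.2} {v1.1} {v1.2, v2.1} {v2.2} {v3.1, v3.2}, out.j its boundary


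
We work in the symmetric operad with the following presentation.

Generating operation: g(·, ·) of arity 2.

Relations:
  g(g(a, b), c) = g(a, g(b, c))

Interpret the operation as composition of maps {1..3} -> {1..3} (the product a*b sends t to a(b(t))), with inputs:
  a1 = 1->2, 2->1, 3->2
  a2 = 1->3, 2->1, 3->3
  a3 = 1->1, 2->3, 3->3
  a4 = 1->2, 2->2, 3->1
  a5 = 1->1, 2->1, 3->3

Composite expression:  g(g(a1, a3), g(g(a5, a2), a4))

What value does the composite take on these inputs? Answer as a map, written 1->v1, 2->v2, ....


g(a1, a3) = 1->2, 2->2, 3->2
g(a5, a2) = 1->3, 2->1, 3->3
g(g(a5, a2), a4) = 1->1, 2->1, 3->3
g(g(a1, a3), g(g(a5, a2), a4)) = 1->2, 2->2, 3->2

1->2, 2->2, 3->2


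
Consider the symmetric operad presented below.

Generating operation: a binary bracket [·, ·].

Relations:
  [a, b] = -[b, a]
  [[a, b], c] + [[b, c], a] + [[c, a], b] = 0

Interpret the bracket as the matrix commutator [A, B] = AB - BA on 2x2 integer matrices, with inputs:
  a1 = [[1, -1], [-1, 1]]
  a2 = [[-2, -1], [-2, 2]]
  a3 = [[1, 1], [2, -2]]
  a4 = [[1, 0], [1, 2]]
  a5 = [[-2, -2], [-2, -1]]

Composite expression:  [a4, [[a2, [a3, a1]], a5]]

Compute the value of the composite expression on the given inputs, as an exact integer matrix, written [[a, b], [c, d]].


[a3, a1] = [[1, -3], [3, -1]]
[a2, [a3, a1]] = [[-9, 14], [8, 9]]
[[a2, [a3, a1]], a5] = [[-12, 50], [-44, 12]]
[a4, [[a2, [a3, a1]], a5]] = [[-50, -50], [-68, 50]]

[[-50, -50], [-68, 50]]


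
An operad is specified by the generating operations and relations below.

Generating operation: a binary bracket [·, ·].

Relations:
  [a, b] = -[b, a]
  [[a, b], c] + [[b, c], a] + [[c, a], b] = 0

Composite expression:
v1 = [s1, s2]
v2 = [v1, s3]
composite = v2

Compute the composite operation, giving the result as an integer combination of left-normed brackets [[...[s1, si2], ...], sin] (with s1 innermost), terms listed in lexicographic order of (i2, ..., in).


Antisymmetry and Jacobi reduce to s1-anchored left-normed brackets.
Composite bracket: [[s1, s2], s3]
Under [a, b] = ab - ba we get 4 signed associative words (2^2 = 4).
Collect the words opening with s1:
  from s1s2s3, sign +1: term +[[s1, s2], s3]

[[s1, s2], s3]


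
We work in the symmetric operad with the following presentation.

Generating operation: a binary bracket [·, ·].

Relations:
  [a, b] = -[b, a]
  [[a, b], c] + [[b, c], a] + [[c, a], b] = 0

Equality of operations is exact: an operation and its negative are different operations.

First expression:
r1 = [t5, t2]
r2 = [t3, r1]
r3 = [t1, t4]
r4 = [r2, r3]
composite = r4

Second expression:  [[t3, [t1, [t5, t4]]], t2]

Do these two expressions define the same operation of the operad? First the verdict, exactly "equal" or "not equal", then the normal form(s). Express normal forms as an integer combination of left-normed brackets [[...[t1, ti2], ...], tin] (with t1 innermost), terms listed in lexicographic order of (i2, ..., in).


not equal — first -[[[[t1, t4], t2], t5], t3] + [[[[t1, t4], t3], t2], t5] - [[[[t1, t4], t3], t5], t2] + [[[[t1, t4], t5], t2], t3], second [[[[t1, t4], t5], t3], t2] - [[[[t1, t5], t4], t3], t2]

In normal form, the first expression is -[[[[t1, t4], t2], t5], t3] + [[[[t1, t4], t3], t2], t5] - [[[[t1, t4], t3], t5], t2] + [[[[t1, t4], t5], t2], t3]
In normal form, the second expression is [[[[t1, t4], t5], t3], t2] - [[[[t1, t5], t4], t3], t2]
The normal forms differ: not equal.


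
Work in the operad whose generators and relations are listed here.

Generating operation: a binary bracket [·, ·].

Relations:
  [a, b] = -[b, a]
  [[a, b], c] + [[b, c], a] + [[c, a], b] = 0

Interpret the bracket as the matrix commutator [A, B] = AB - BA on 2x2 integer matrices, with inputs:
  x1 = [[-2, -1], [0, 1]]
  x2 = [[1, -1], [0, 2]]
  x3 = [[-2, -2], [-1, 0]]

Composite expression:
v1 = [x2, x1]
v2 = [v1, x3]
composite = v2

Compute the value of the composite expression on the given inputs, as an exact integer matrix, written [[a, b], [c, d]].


[x2, x1] = [[0, -2], [0, 0]]
[[x2, x1], x3] = [[2, -4], [0, -2]]

[[2, -4], [0, -2]]


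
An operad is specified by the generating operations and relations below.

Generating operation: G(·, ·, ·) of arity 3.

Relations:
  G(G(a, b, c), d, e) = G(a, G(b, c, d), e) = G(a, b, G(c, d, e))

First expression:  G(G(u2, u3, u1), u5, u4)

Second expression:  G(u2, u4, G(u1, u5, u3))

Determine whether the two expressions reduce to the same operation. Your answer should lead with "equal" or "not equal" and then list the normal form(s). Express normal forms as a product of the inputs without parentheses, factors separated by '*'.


not equal; the first gives u2 * u3 * u1 * u5 * u4 and the second u2 * u4 * u1 * u5 * u3

Normal form of the first expression: u2 * u3 * u1 * u5 * u4
Normal form of the second expression: u2 * u4 * u1 * u5 * u3
Distinct normal forms: not equal.


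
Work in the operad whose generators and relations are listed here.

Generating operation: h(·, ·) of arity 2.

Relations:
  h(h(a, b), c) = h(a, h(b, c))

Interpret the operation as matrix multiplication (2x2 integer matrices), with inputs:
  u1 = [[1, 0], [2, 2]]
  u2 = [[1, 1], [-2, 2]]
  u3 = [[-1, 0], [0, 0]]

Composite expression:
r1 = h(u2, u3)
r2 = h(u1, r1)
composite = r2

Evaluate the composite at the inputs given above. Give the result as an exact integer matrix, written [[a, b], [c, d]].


[[-1, 0], [2, 0]]


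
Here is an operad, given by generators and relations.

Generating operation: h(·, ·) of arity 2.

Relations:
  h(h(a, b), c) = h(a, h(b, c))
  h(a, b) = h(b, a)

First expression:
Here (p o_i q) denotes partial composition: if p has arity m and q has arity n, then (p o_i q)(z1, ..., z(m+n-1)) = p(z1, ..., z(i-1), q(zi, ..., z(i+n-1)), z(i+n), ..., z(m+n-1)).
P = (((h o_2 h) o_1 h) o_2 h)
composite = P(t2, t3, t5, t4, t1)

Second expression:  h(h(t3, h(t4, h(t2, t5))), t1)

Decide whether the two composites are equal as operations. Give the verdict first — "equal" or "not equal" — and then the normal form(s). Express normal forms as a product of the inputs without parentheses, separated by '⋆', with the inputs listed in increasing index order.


equal; the common form is t1 ⋆ t2 ⋆ t3 ⋆ t4 ⋆ t5

The first composite normalizes to t1 ⋆ t2 ⋆ t3 ⋆ t4 ⋆ t5
The second composite normalizes to t1 ⋆ t2 ⋆ t3 ⋆ t4 ⋆ t5
Both agree, so they are equal.


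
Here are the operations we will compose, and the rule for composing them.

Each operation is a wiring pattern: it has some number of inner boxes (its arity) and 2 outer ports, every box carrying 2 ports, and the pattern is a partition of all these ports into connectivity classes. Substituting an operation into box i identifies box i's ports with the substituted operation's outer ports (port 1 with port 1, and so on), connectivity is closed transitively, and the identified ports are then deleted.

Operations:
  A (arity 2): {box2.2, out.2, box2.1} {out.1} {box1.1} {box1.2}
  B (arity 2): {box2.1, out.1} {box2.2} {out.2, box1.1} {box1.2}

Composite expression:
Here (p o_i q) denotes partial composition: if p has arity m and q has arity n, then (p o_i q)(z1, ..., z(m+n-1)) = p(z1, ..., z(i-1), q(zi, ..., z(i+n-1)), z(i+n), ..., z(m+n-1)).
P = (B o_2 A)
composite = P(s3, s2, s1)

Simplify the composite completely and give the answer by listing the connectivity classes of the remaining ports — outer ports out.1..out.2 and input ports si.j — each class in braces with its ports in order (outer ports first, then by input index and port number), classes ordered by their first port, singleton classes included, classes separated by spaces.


Reachability decides: close wires over B-identified ports.
stage A: inputs (s2, s1), connectivity {out.1} {out.2, s1.1, s1.2} {s2.1} {s2.2}, out.j its boundary
stage B: inputs (s3, s2, s1), connectivity {out.1} {out.2, s3.1} {s1.1, s1.2} {s2.1} {s2.2} {s3.2}, out.j its boundary

{out.1} {out.2, s3.1} {s1.1, s1.2} {s2.1} {s2.2} {s3.2}


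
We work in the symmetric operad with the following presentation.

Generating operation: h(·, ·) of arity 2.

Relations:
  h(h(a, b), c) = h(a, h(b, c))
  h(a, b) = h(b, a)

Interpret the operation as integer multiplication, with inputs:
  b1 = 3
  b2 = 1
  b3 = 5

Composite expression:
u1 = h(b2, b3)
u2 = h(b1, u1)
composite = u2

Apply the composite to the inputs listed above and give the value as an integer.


15

h(b2, b3) = 5
h(b1, h(b2, b3)) = 15


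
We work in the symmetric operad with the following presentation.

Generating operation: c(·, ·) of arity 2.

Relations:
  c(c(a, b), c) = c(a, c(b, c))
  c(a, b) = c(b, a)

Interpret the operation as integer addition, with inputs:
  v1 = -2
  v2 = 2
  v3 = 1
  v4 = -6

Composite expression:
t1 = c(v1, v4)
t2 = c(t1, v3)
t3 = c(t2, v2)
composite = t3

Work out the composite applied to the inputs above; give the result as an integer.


c(v1, v4) = -8
c(c(v1, v4), v3) = -7
c(c(c(v1, v4), v3), v2) = -5

-5


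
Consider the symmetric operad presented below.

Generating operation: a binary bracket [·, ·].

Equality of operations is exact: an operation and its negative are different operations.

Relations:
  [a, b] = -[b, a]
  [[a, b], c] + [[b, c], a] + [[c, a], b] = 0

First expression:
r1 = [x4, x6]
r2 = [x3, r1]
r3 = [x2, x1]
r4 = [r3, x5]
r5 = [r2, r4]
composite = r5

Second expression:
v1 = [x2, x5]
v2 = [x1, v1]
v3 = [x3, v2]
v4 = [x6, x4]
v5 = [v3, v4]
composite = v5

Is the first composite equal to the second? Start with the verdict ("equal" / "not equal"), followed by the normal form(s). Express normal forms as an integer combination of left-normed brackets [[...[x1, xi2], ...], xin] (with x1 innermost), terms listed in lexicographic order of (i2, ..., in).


not equal; the first gives [[[[[x1, x2], x5], x3], x4], x6] - [[[[[x1, x2], x5], x3], x6], x4] - [[[[[x1, x2], x5], x4], x6], x3] + [[[[[x1, x2], x5], x6], x4], x3] and the second [[[[[x1, x2], x5], x3], x4], x6] - [[[[[x1, x2], x5], x3], x6], x4] - [[[[[x1, x5], x2], x3], x4], x6] + [[[[[x1, x5], x2], x3], x6], x4]


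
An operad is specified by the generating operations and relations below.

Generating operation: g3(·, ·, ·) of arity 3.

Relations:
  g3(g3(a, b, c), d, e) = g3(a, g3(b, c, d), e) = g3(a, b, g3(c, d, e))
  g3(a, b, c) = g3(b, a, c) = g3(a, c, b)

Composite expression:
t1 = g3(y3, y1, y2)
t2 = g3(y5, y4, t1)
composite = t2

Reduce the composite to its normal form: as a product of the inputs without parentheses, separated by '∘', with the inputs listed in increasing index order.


y1 ∘ y2 ∘ y3 ∘ y4 ∘ y5

Key point: g3 commutes, so take the y-inputs in any fixed order.
g3(y3, y1, y2) unparenthesizes to y3 ∘ y1 ∘ y2
g3(y5, y4, g3(y3, y1, y2)) unparenthesizes to y5 ∘ y4 ∘ y3 ∘ y1 ∘ y2
rearranged into index order: y1 ∘ y2 ∘ y3 ∘ y4 ∘ y5


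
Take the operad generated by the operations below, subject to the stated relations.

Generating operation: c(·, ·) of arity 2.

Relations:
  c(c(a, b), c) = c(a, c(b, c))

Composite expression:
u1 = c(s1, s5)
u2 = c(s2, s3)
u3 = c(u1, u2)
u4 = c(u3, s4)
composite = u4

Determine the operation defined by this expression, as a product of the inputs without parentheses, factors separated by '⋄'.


s1 ⋄ s5 ⋄ s2 ⋄ s3 ⋄ s4

Key point: c is associative — brackets drop, the s-order remains.
c(s1, s5) reduces to s1 ⋄ s5
c(s2, s3) reduces to s2 ⋄ s3
c(c(s1, s5), c(s2, s3)) reduces to s1 ⋄ s5 ⋄ s2 ⋄ s3
c(c(c(s1, s5), c(s2, s3)), s4) reduces to s1 ⋄ s5 ⋄ s2 ⋄ s3 ⋄ s4


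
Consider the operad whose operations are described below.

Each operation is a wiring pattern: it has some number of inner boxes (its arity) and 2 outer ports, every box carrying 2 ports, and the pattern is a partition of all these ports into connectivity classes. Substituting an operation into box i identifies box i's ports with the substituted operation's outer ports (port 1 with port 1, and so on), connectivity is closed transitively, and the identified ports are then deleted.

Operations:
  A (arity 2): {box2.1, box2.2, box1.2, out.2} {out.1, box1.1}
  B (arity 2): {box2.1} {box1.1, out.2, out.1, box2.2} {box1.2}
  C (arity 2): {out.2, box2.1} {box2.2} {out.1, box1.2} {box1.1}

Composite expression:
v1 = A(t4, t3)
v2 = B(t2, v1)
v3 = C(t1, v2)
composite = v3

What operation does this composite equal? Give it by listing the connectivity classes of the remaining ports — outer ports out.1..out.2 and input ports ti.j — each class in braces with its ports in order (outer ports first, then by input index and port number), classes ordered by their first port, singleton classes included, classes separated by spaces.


{out.1, t1.2} {out.2, t2.1, t3.1, t3.2, t4.2} {t1.1} {t2.2} {t4.1}


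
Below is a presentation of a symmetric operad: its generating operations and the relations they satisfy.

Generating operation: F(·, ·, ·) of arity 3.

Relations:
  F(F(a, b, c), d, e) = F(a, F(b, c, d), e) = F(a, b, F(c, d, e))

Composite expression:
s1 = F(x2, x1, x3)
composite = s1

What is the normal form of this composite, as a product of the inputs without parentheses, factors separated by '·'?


The F-tree's shape is irrelevant; the x-reading-order decides.
F(x2, x1, x3) spells out as x2 · x1 · x3

x2 · x1 · x3


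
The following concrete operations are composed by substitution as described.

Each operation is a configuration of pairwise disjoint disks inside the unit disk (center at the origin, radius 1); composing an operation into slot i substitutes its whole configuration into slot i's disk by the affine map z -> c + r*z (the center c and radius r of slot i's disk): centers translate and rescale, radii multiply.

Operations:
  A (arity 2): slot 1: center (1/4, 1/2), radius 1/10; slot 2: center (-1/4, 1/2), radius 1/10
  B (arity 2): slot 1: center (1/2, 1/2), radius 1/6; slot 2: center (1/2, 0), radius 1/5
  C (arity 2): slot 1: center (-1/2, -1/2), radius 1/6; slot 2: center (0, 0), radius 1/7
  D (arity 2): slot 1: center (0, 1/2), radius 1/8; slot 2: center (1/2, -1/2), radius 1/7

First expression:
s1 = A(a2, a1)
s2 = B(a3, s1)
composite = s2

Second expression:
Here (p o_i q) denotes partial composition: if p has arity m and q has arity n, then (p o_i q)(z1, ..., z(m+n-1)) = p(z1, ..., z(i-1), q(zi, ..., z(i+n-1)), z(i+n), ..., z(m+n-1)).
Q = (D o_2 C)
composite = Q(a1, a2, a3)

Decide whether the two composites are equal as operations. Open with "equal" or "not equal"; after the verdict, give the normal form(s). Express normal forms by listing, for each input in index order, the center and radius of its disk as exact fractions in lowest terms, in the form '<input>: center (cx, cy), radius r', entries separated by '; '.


not equal; first: a1: center (9/20, 1/10), radius 1/50; a2: center (11/20, 1/10), radius 1/50; a3: center (1/2, 1/2), radius 1/6; second: a1: center (0, 1/2), radius 1/8; a2: center (3/7, -4/7), radius 1/42; a3: center (1/2, -1/2), radius 1/49

Reducing the first expression gives a1: center (9/20, 1/10), radius 1/50; a2: center (11/20, 1/10), radius 1/50; a3: center (1/2, 1/2), radius 1/6
Reducing the second expression gives a1: center (0, 1/2), radius 1/8; a2: center (3/7, -4/7), radius 1/42; a3: center (1/2, -1/2), radius 1/49
They disagree, so not equal.


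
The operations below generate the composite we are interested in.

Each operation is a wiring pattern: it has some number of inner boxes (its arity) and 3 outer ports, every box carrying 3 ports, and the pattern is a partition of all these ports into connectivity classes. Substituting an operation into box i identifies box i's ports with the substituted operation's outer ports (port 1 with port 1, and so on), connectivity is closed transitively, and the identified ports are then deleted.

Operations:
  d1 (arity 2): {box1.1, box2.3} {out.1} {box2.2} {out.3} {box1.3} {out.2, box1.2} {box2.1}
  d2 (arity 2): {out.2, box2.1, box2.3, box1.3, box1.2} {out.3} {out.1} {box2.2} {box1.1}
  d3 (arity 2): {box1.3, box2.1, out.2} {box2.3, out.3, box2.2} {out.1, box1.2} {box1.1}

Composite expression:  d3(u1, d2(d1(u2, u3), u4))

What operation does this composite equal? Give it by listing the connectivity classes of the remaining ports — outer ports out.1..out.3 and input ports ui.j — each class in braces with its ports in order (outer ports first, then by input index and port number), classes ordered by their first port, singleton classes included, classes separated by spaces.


{out.1, u1.2} {out.2, u1.3} {out.3, u2.2, u4.1, u4.3} {u1.1} {u2.1, u3.3} {u2.3} {u3.1} {u3.2} {u4.2}


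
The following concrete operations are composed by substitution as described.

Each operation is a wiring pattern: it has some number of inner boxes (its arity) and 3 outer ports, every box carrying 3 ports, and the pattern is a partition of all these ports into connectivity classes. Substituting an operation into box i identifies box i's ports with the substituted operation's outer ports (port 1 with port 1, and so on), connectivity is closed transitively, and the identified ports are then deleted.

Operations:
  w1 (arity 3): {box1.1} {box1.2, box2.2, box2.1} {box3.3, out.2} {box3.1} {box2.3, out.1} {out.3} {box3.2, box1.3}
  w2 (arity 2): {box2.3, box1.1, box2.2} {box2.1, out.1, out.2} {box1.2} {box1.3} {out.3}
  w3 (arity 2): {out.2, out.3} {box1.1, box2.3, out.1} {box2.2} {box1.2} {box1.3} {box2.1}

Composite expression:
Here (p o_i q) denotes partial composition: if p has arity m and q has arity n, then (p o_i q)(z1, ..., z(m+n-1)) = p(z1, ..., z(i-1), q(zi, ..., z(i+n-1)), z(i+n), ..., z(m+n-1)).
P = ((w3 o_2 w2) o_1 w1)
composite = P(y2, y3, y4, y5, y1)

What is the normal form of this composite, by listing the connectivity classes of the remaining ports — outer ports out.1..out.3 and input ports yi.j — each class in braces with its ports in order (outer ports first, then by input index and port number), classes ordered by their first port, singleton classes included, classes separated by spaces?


{out.1, y3.3} {out.2, out.3} {y1.1} {y1.2, y1.3, y5.1} {y2.1} {y2.2, y3.1, y3.2} {y2.3, y4.2} {y4.1} {y4.3} {y5.2} {y5.3}

Substituting into w3 glues patterns; closure does the rest.
through w1, on inputs (y2, y3, y4): {out.1, y3.3} {out.2, y4.3} {out.3} {y2.1} {y2.2, y3.1, y3.2} {y2.3, y4.2} {y4.1} (out.j = stage outer ports)
through w2, on inputs (y5, y1): {out.1, out.2, y1.1} {out.3} {y1.2, y1.3, y5.1} {y5.2} {y5.3} (out.j = stage outer ports)
through w3, on inputs (y2, y3, y4, y5, y1): {out.1, y3.3} {out.2, out.3} {y1.1} {y1.2, y1.3, y5.1} {y2.1} {y2.2, y3.1, y3.2} {y2.3, y4.2} {y4.1} {y4.3} {y5.2} {y5.3} (out.j = stage outer ports)
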